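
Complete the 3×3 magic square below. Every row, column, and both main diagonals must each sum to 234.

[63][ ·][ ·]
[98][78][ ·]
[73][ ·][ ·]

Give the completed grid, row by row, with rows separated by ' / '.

The remaining cell in row 2 is (2,3) = 234 − 176 = 58.
From main diagonal, 234 − (63 + 78) gives (3,3) = 93.
From anti-diagonal, 234 − (78 + 73) gives (1,3) = 83.
The remaining cell in row 1 is (1,2) = 234 − 146 = 88.
Using row 3: 73 + 93 + ? → (3,2) = 234 − 166 = 68.

63 88 83 / 98 78 58 / 73 68 93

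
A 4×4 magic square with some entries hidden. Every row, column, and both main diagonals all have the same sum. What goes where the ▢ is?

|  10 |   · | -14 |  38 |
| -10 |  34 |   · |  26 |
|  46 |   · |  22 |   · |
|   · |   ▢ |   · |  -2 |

Main diagonal is complete and sums to 64; that is the magic constant.
Using row 1: 10 + (-14) + 38 + ? → (1,2) = 64 − 34 = 30.
Row 2: -10 + 34 + 26 + ? = 64, so (2,3) = 14.
Using column 1: 10 + (-10) + 46 + ? → (4,1) = 64 − 46 = 18.
Column 3: -14 + 14 + 22 + ? = 64, so (4,3) = 42.
Using column 4: 38 + 26 + (-2) + ? → (3,4) = 64 − 62 = 2.
Anti-diagonal: 38 + 14 + 18 + ? = 64, so (3,2) = -6.
From row 4, 64 − (18 + 42 + (-2)) gives (4,2) = 6.

6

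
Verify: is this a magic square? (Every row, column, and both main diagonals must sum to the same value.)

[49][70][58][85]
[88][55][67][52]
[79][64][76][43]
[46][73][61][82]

Yes

Row 1: 49 + 70 + 58 + 85 = 262.
Row 2: 88 + 55 + 67 + 52 = 262.
Row 3: 79 + 64 + 76 + 43 = 262.
Row 4: 46 + 73 + 61 + 82 = 262.
Column 1: 49 + 88 + 79 + 46 = 262.
Column 2: 70 + 55 + 64 + 73 = 262.
Column 3: 58 + 67 + 76 + 61 = 262.
Column 4: 85 + 52 + 43 + 82 = 262.
Main diagonal: 49 + 55 + 76 + 82 = 262.
Anti-diagonal: 85 + 67 + 64 + 46 = 262.
All lines sum to 262.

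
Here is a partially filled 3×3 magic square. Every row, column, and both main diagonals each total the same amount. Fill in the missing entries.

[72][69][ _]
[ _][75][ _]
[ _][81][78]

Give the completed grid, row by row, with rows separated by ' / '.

72 69 84 / 87 75 63 / 66 81 78

Main diagonal is already complete: 72 + 75 + 78 = 225, so that is the magic constant.
Using row 1: 72 + 69 + ? → (1,3) = 225 − 141 = 84.
The remaining cell in row 3 is (3,1) = 225 − 159 = 66.
The remaining cell in column 1 is (2,1) = 225 − 138 = 87.
The remaining cell in column 3 is (2,3) = 225 − 162 = 63.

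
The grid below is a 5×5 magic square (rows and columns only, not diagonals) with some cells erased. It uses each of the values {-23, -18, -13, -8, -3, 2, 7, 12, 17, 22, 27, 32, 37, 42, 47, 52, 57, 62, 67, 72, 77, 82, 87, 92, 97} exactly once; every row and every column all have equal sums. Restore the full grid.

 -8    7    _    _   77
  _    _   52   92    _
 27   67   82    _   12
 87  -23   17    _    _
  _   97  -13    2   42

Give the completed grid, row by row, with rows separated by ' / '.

The 25 entries sum to 925, so each line sums to 925/5 = 185.
The remaining cell in row 3 is (3,4) = 185 − 188 = -3.
Using row 5: 97 + (-13) + 2 + 42 + ? → (5,1) = 185 − 128 = 57.
From column 1, 185 − (-8 + 27 + 87 + 57) gives (2,1) = 22.
The remaining cell in column 2 is (2,2) = 185 − 148 = 37.
From column 3, 185 − (52 + 82 + 17 + (-13)) gives (1,3) = 47.
Row 1: -8 + 7 + 47 + 77 + ? = 185, so (1,4) = 62.
The remaining cell in row 2 is (2,5) = 185 − 203 = -18.
Using column 4: 62 + 92 + (-3) + 2 + ? → (4,4) = 185 − 153 = 32.
Column 5: 77 + (-18) + 12 + 42 + ? = 185, so (4,5) = 72.

-8 7 47 62 77 / 22 37 52 92 -18 / 27 67 82 -3 12 / 87 -23 17 32 72 / 57 97 -13 2 42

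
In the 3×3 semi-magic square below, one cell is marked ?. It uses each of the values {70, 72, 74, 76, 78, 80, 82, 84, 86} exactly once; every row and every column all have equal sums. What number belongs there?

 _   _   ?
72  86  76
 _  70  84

The 9 entries sum to 702, so each line sums to 702/3 = 234.
The remaining cell in row 3 is (3,1) = 234 − 154 = 80.
Column 1: 72 + 80 + ? = 234, so (1,1) = 82.
Using column 2: 86 + 70 + ? → (1,2) = 234 − 156 = 78.
Column 3 needs 234; the known cells sum to 160, so (1,3) = 74.

74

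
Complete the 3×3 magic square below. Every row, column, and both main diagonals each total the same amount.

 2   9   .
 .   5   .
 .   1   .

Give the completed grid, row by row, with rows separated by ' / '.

Column 2 is already complete: 9 + 5 + 1 = 15, so that is the magic constant.
Row 1 must total 15; the given cells sum to 11, so (1,3) = 4.
Main diagonal must total 15; the given cells sum to 7, so (3,3) = 8.
Anti-diagonal needs 15; the known cells sum to 9, so (3,1) = 6.
The remaining cell in column 1 is (2,1) = 15 − 8 = 7.
Column 3: 4 + 8 + ? = 15, so (2,3) = 3.

2 9 4 / 7 5 3 / 6 1 8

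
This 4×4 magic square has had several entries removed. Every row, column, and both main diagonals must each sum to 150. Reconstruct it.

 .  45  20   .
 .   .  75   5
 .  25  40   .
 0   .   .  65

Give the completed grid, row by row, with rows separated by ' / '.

Column 3 needs 150; the known cells sum to 135, so (4,3) = 15.
The remaining cell in anti-diagonal is (1,4) = 150 − 100 = 50.
Row 1 must total 150; the given cells sum to 115, so (1,1) = 35.
Using row 4: 0 + 15 + 65 + ? → (4,2) = 150 − 80 = 70.
Column 2 needs 150; the known cells sum to 140, so (2,2) = 10.
Using column 4: 50 + 5 + 65 + ? → (3,4) = 150 − 120 = 30.
Row 2: 10 + 75 + 5 + ? = 150, so (2,1) = 60.
Row 3: 25 + 40 + 30 + ? = 150, so (3,1) = 55.

35 45 20 50 / 60 10 75 5 / 55 25 40 30 / 0 70 15 65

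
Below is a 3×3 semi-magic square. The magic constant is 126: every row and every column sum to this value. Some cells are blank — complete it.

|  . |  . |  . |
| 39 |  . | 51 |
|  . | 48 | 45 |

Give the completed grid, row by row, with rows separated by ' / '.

Row 2 needs 126; the known cells sum to 90, so (2,2) = 36.
Row 3 must total 126; the given cells sum to 93, so (3,1) = 33.
Column 1 must total 126; the given cells sum to 72, so (1,1) = 54.
Column 2 needs 126; the known cells sum to 84, so (1,2) = 42.
Column 3: 51 + 45 + ? = 126, so (1,3) = 30.

54 42 30 / 39 36 51 / 33 48 45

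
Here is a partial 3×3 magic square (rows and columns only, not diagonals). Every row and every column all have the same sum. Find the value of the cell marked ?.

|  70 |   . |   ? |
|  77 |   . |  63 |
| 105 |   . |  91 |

Column 1 is complete and sums to 252; that is the magic constant.
Row 2: 77 + 63 + ? = 252, so (2,2) = 112.
Row 3 must total 252; the given cells sum to 196, so (3,2) = 56.
The remaining cell in column 2 is (1,2) = 252 − 168 = 84.
Column 3 needs 252; the known cells sum to 154, so (1,3) = 98.

98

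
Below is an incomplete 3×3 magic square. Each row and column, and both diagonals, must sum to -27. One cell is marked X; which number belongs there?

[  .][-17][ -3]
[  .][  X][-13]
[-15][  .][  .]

-9

Row 1: -17 + (-3) + ? = -27, so (1,1) = -7.
From column 1, -27 − (-7 + (-15)) gives (2,1) = -5.
Column 3 needs -27; the known cells sum to -16, so (3,3) = -11.
Main diagonal: -7 + (-11) + ? = -27, so (2,2) = -9.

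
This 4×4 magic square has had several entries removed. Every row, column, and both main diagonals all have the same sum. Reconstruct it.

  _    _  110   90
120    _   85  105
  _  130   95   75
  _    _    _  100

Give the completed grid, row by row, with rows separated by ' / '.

Column 4 is already complete: 90 + 105 + 75 + 100 = 370, so that is the magic constant.
Row 2 needs 370; the known cells sum to 310, so (2,2) = 60.
Using row 3: 130 + 95 + 75 + ? → (3,1) = 370 − 300 = 70.
Using column 3: 110 + 85 + 95 + ? → (4,3) = 370 − 290 = 80.
Main diagonal must total 370; the given cells sum to 255, so (1,1) = 115.
From anti-diagonal, 370 − (90 + 85 + 130) gives (4,1) = 65.
From row 1, 370 − (115 + 110 + 90) gives (1,2) = 55.
Row 4 must total 370; the given cells sum to 245, so (4,2) = 125.

115 55 110 90 / 120 60 85 105 / 70 130 95 75 / 65 125 80 100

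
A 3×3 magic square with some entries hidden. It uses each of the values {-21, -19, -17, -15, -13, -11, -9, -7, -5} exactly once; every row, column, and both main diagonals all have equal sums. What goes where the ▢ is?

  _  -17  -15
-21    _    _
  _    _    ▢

The 9 entries sum to -117, so each line sums to -117/3 = -39.
Row 1: -17 + (-15) + ? = -39, so (1,1) = -7.
Column 1: -7 + (-21) + ? = -39, so (3,1) = -11.
Anti-diagonal needs -39; the known cells sum to -26, so (2,2) = -13.
Row 2 must total -39; the given cells sum to -34, so (2,3) = -5.
Using column 2: -17 + (-13) + ? → (3,2) = -39 − (-30) = -9.
Using column 3: -15 + (-5) + ? → (3,3) = -39 − (-20) = -19.

-19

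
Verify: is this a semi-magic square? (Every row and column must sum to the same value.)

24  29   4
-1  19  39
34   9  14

Row 1: 24 + 29 + 4 = 57.
Row 2: -1 + 19 + 39 = 57.
Row 3: 34 + 9 + 14 = 57.
Column 1: 24 + (-1) + 34 = 57.
Column 2: 29 + 19 + 9 = 57.
Column 3: 4 + 39 + 14 = 57.
All lines sum to 57.

Yes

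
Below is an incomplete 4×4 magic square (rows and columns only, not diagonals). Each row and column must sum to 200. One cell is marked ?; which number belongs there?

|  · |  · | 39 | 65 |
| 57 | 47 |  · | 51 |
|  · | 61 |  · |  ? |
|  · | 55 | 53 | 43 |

Row 2 needs 200; the known cells sum to 155, so (2,3) = 45.
Row 4 must total 200; the given cells sum to 151, so (4,1) = 49.
From column 2, 200 − (47 + 61 + 55) gives (1,2) = 37.
The remaining cell in column 3 is (3,3) = 200 − 137 = 63.
From column 4, 200 − (65 + 51 + 43) gives (3,4) = 41.

41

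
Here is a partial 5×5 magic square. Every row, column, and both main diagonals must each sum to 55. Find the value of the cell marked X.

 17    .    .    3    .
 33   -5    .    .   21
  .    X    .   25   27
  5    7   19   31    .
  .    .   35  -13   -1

1

From row 4, 55 − (5 + 7 + 19 + 31) gives (4,5) = -7.
From column 4, 55 − (3 + 25 + 31 + (-13)) gives (2,4) = 9.
The remaining cell in column 5 is (1,5) = 55 − 40 = 15.
The remaining cell in main diagonal is (3,3) = 55 − 42 = 13.
Anti-diagonal must total 55; the given cells sum to 44, so (5,1) = 11.
Row 2: 33 + (-5) + 9 + 21 + ? = 55, so (2,3) = -3.
The remaining cell in row 5 is (5,2) = 55 − 32 = 23.
Column 1: 17 + 33 + 5 + 11 + ? = 55, so (3,1) = -11.
Column 3 needs 55; the known cells sum to 64, so (1,3) = -9.
The remaining cell in row 1 is (1,2) = 55 − 26 = 29.
From row 3, 55 − (-11 + 13 + 25 + 27) gives (3,2) = 1.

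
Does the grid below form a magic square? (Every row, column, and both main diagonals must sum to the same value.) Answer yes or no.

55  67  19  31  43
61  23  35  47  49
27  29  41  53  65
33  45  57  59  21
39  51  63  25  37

Row 1: 55 + 67 + 19 + 31 + 43 = 215.
Row 2: 61 + 23 + 35 + 47 + 49 = 215.
Row 3: 27 + 29 + 41 + 53 + 65 = 215.
Row 4: 33 + 45 + 57 + 59 + 21 = 215.
Row 5: 39 + 51 + 63 + 25 + 37 = 215.
Column 1: 55 + 61 + 27 + 33 + 39 = 215.
Column 2: 67 + 23 + 29 + 45 + 51 = 215.
Column 3: 19 + 35 + 41 + 57 + 63 = 215.
Column 4: 31 + 47 + 53 + 59 + 25 = 215.
Column 5: 43 + 49 + 65 + 21 + 37 = 215.
Main diagonal: 55 + 23 + 41 + 59 + 37 = 215.
Anti-diagonal: 43 + 47 + 41 + 45 + 39 = 215.
All lines sum to 215.

Yes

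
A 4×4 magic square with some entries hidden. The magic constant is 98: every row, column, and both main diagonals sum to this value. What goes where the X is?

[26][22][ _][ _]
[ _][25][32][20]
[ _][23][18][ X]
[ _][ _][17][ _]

30

Using row 2: 25 + 32 + 20 + ? → (2,1) = 98 − 77 = 21.
The remaining cell in column 2 is (4,2) = 98 − 70 = 28.
Using column 3: 32 + 18 + 17 + ? → (1,3) = 98 − 67 = 31.
Main diagonal needs 98; the known cells sum to 69, so (4,4) = 29.
From row 1, 98 − (26 + 22 + 31) gives (1,4) = 19.
Row 4 needs 98; the known cells sum to 74, so (4,1) = 24.
From column 1, 98 − (26 + 21 + 24) gives (3,1) = 27.
Using column 4: 19 + 20 + 29 + ? → (3,4) = 98 − 68 = 30.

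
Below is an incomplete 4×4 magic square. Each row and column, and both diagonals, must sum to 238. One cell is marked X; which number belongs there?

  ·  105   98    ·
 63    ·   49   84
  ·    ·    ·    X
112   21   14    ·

56

Row 2: 63 + 49 + 84 + ? = 238, so (2,2) = 42.
Row 4: 112 + 21 + 14 + ? = 238, so (4,4) = 91.
Column 2 needs 238; the known cells sum to 168, so (3,2) = 70.
Column 3 must total 238; the given cells sum to 161, so (3,3) = 77.
Using main diagonal: 42 + 77 + 91 + ? → (1,1) = 238 − 210 = 28.
Anti-diagonal needs 238; the known cells sum to 231, so (1,4) = 7.
Column 1 needs 238; the known cells sum to 203, so (3,1) = 35.
Column 4: 7 + 84 + 91 + ? = 238, so (3,4) = 56.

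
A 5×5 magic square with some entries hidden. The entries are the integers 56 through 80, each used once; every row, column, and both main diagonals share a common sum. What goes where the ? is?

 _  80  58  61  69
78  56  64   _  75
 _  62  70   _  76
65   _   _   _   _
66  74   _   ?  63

The entries are 56 through 80, which sum to 1700, so each line sums to 1700/5 = 340.
Row 1: 80 + 58 + 61 + 69 + ? = 340, so (1,1) = 72.
Row 2 must total 340; the given cells sum to 273, so (2,4) = 67.
Column 1: 72 + 78 + 65 + 66 + ? = 340, so (3,1) = 59.
Using column 2: 80 + 56 + 62 + 74 + ? → (4,2) = 340 − 272 = 68.
Using column 5: 69 + 75 + 76 + 63 + ? → (4,5) = 340 − 283 = 57.
Main diagonal needs 340; the known cells sum to 261, so (4,4) = 79.
Row 3: 59 + 62 + 70 + 76 + ? = 340, so (3,4) = 73.
Row 4 must total 340; the given cells sum to 269, so (4,3) = 71.
Column 3 needs 340; the known cells sum to 263, so (5,3) = 77.
Column 4 needs 340; the known cells sum to 280, so (5,4) = 60.

60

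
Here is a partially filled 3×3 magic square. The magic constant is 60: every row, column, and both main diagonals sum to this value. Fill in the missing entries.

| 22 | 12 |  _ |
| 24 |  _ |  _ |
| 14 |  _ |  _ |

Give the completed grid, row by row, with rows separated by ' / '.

From row 1, 60 − (22 + 12) gives (1,3) = 26.
From anti-diagonal, 60 − (26 + 14) gives (2,2) = 20.
Row 2 must total 60; the given cells sum to 44, so (2,3) = 16.
Column 2 needs 60; the known cells sum to 32, so (3,2) = 28.
The remaining cell in column 3 is (3,3) = 60 − 42 = 18.

22 12 26 / 24 20 16 / 14 28 18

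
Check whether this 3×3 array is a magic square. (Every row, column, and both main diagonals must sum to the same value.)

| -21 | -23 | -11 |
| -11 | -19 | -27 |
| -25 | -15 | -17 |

No — column 2 sums to -57 but column 3 sums to -55.

Row 1: -21 + (-23) + (-11) = -55.
Row 2: -11 + (-19) + (-27) = -57.
Row 3: -25 + (-15) + (-17) = -57.
Column 1: -21 + (-11) + (-25) = -57.
Column 2: -23 + (-19) + (-15) = -57.
Column 3: -11 + (-27) + (-17) = -55.
Main diagonal: -21 + (-19) + (-17) = -57.
Anti-diagonal: -11 + (-19) + (-25) = -55.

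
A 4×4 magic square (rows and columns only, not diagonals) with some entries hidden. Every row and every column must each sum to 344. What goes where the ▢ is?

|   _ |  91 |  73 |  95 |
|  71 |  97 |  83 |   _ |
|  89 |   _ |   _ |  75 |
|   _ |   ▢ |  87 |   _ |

77

Row 1 must total 344; the given cells sum to 259, so (1,1) = 85.
Row 2: 71 + 97 + 83 + ? = 344, so (2,4) = 93.
Column 1 must total 344; the given cells sum to 245, so (4,1) = 99.
Column 3: 73 + 83 + 87 + ? = 344, so (3,3) = 101.
Using column 4: 95 + 93 + 75 + ? → (4,4) = 344 − 263 = 81.
From row 3, 344 − (89 + 101 + 75) gives (3,2) = 79.
Row 4: 99 + 87 + 81 + ? = 344, so (4,2) = 77.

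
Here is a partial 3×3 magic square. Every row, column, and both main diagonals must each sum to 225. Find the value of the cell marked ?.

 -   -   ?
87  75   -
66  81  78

Row 2 must total 225; the given cells sum to 162, so (2,3) = 63.
The remaining cell in column 1 is (1,1) = 225 − 153 = 72.
Using column 2: 75 + 81 + ? → (1,2) = 225 − 156 = 69.
The remaining cell in column 3 is (1,3) = 225 − 141 = 84.

84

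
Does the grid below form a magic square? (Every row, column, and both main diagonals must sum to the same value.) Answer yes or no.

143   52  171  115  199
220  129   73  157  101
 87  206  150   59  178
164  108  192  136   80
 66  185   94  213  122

Row 1: 143 + 52 + 171 + 115 + 199 = 680.
Row 2: 220 + 129 + 73 + 157 + 101 = 680.
Row 3: 87 + 206 + 150 + 59 + 178 = 680.
Row 4: 164 + 108 + 192 + 136 + 80 = 680.
Row 5: 66 + 185 + 94 + 213 + 122 = 680.
Column 1: 143 + 220 + 87 + 164 + 66 = 680.
Column 2: 52 + 129 + 206 + 108 + 185 = 680.
Column 3: 171 + 73 + 150 + 192 + 94 = 680.
Column 4: 115 + 157 + 59 + 136 + 213 = 680.
Column 5: 199 + 101 + 178 + 80 + 122 = 680.
Main diagonal: 143 + 129 + 150 + 136 + 122 = 680.
Anti-diagonal: 199 + 157 + 150 + 108 + 66 = 680.
All lines sum to 680.

Yes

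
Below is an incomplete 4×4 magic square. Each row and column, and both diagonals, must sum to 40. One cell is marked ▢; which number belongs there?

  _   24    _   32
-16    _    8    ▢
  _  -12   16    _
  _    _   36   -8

Column 3 needs 40; the known cells sum to 60, so (1,3) = -20.
Anti-diagonal: 32 + 8 + (-12) + ? = 40, so (4,1) = 12.
Using row 1: 24 + (-20) + 32 + ? → (1,1) = 40 − 36 = 4.
Row 4: 12 + 36 + (-8) + ? = 40, so (4,2) = 0.
From column 1, 40 − (4 + (-16) + 12) gives (3,1) = 40.
Column 2 needs 40; the known cells sum to 12, so (2,2) = 28.
From row 2, 40 − (-16 + 28 + 8) gives (2,4) = 20.

20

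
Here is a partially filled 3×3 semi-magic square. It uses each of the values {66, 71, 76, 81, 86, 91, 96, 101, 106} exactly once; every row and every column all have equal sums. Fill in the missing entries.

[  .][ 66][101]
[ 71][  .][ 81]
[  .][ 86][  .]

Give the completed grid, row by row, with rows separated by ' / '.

91 66 101 / 71 106 81 / 96 86 76

The 9 entries sum to 774, so each line sums to 774/3 = 258.
Row 1: 66 + 101 + ? = 258, so (1,1) = 91.
Row 2 must total 258; the given cells sum to 152, so (2,2) = 106.
From column 1, 258 − (91 + 71) gives (3,1) = 96.
Column 3 must total 258; the given cells sum to 182, so (3,3) = 76.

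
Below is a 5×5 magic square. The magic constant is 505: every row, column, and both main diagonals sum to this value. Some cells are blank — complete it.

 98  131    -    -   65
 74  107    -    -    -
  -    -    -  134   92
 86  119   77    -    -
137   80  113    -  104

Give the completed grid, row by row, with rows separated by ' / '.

The remaining cell in row 5 is (5,4) = 505 − 434 = 71.
From column 1, 505 − (98 + 74 + 86 + 137) gives (3,1) = 110.
Using column 2: 131 + 107 + 119 + 80 + ? → (3,2) = 505 − 437 = 68.
Row 3: 110 + 68 + 134 + 92 + ? = 505, so (3,3) = 101.
Main diagonal must total 505; the given cells sum to 410, so (4,4) = 95.
Anti-diagonal: 65 + 101 + 119 + 137 + ? = 505, so (2,4) = 83.
Using row 4: 86 + 119 + 77 + 95 + ? → (4,5) = 505 − 377 = 128.
Column 4 needs 505; the known cells sum to 383, so (1,4) = 122.
Column 5: 65 + 92 + 128 + 104 + ? = 505, so (2,5) = 116.
From row 1, 505 − (98 + 131 + 122 + 65) gives (1,3) = 89.
Using row 2: 74 + 107 + 83 + 116 + ? → (2,3) = 505 − 380 = 125.

98 131 89 122 65 / 74 107 125 83 116 / 110 68 101 134 92 / 86 119 77 95 128 / 137 80 113 71 104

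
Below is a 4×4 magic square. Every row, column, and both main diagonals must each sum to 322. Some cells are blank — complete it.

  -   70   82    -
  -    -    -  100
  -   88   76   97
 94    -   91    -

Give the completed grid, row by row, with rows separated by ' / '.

Row 3: 88 + 76 + 97 + ? = 322, so (3,1) = 61.
Using column 3: 82 + 76 + 91 + ? → (2,3) = 322 − 249 = 73.
The remaining cell in anti-diagonal is (1,4) = 322 − 255 = 67.
From row 1, 322 − (70 + 82 + 67) gives (1,1) = 103.
Column 1: 103 + 61 + 94 + ? = 322, so (2,1) = 64.
Column 4 needs 322; the known cells sum to 264, so (4,4) = 58.
The remaining cell in main diagonal is (2,2) = 322 − 237 = 85.
Row 4 must total 322; the given cells sum to 243, so (4,2) = 79.

103 70 82 67 / 64 85 73 100 / 61 88 76 97 / 94 79 91 58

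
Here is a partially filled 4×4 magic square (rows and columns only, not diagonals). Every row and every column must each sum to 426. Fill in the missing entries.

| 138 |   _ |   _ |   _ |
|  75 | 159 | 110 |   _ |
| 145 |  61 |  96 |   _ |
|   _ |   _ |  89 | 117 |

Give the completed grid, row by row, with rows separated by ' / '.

138 54 131 103 / 75 159 110 82 / 145 61 96 124 / 68 152 89 117

From row 2, 426 − (75 + 159 + 110) gives (2,4) = 82.
The remaining cell in row 3 is (3,4) = 426 − 302 = 124.
The remaining cell in column 1 is (4,1) = 426 − 358 = 68.
Using column 3: 110 + 96 + 89 + ? → (1,3) = 426 − 295 = 131.
Using column 4: 82 + 124 + 117 + ? → (1,4) = 426 − 323 = 103.
Using row 1: 138 + 131 + 103 + ? → (1,2) = 426 − 372 = 54.
Row 4 must total 426; the given cells sum to 274, so (4,2) = 152.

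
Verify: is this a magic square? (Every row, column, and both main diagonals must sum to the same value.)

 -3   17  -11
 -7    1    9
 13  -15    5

Yes

Row 1: -3 + 17 + (-11) = 3.
Row 2: -7 + 1 + 9 = 3.
Row 3: 13 + (-15) + 5 = 3.
Column 1: -3 + (-7) + 13 = 3.
Column 2: 17 + 1 + (-15) = 3.
Column 3: -11 + 9 + 5 = 3.
Main diagonal: -3 + 1 + 5 = 3.
Anti-diagonal: -11 + 1 + 13 = 3.
All lines sum to 3.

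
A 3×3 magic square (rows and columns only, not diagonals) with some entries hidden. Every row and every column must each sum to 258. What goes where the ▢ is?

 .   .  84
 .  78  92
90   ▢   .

86

Row 2 needs 258; the known cells sum to 170, so (2,1) = 88.
Using column 1: 88 + 90 + ? → (1,1) = 258 − 178 = 80.
The remaining cell in column 3 is (3,3) = 258 − 176 = 82.
From row 1, 258 − (80 + 84) gives (1,2) = 94.
Row 3: 90 + 82 + ? = 258, so (3,2) = 86.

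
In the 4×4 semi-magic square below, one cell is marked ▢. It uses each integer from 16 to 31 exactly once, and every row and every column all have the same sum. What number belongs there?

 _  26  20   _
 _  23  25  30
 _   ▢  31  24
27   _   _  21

17

The entries are 16 through 31, which sum to 376, so each line sums to 376/4 = 94.
The remaining cell in row 2 is (2,1) = 94 − 78 = 16.
Column 3: 20 + 25 + 31 + ? = 94, so (4,3) = 18.
The remaining cell in column 4 is (1,4) = 94 − 75 = 19.
Using row 1: 26 + 20 + 19 + ? → (1,1) = 94 − 65 = 29.
The remaining cell in row 4 is (4,2) = 94 − 66 = 28.
Column 1 needs 94; the known cells sum to 72, so (3,1) = 22.
The remaining cell in column 2 is (3,2) = 94 − 77 = 17.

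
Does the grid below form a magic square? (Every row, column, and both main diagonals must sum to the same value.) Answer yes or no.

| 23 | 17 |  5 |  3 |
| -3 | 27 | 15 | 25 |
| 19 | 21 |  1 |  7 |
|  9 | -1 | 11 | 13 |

Row 1: 23 + 17 + 5 + 3 = 48.
Row 2: -3 + 27 + 15 + 25 = 64.
Row 3: 19 + 21 + 1 + 7 = 48.
Row 4: 9 + (-1) + 11 + 13 = 32.
Column 1: 23 + (-3) + 19 + 9 = 48.
Column 2: 17 + 27 + 21 + (-1) = 64.
Column 3: 5 + 15 + 1 + 11 = 32.
Column 4: 3 + 25 + 7 + 13 = 48.
Main diagonal: 23 + 27 + 1 + 13 = 64.
Anti-diagonal: 3 + 15 + 21 + 9 = 48.

No — main diagonal sums to 64 but row 4 sums to 32.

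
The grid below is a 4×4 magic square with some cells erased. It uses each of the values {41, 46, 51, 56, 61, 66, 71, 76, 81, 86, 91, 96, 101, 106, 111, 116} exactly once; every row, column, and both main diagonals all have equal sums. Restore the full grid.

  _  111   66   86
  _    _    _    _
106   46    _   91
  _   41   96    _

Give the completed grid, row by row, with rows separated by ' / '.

The 16 entries sum to 1256, so each line sums to 1256/4 = 314.
Row 1: 111 + 66 + 86 + ? = 314, so (1,1) = 51.
The remaining cell in row 3 is (3,3) = 314 − 243 = 71.
The remaining cell in column 2 is (2,2) = 314 − 198 = 116.
Column 3 needs 314; the known cells sum to 233, so (2,3) = 81.
Main diagonal needs 314; the known cells sum to 238, so (4,4) = 76.
The remaining cell in anti-diagonal is (4,1) = 314 − 213 = 101.
The remaining cell in column 1 is (2,1) = 314 − 258 = 56.
The remaining cell in column 4 is (2,4) = 314 − 253 = 61.

51 111 66 86 / 56 116 81 61 / 106 46 71 91 / 101 41 96 76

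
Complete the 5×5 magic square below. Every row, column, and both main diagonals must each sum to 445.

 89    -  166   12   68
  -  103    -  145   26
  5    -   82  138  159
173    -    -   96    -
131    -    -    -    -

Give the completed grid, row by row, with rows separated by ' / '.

Row 1 must total 445; the given cells sum to 335, so (1,2) = 110.
Row 3 must total 445; the given cells sum to 384, so (3,2) = 61.
The remaining cell in column 1 is (2,1) = 445 − 398 = 47.
Column 4 must total 445; the given cells sum to 391, so (5,4) = 54.
The remaining cell in main diagonal is (5,5) = 445 − 370 = 75.
Using anti-diagonal: 68 + 145 + 82 + 131 + ? → (4,2) = 445 − 426 = 19.
Row 2 must total 445; the given cells sum to 321, so (2,3) = 124.
From column 2, 445 − (110 + 103 + 61 + 19) gives (5,2) = 152.
The remaining cell in column 5 is (4,5) = 445 − 328 = 117.
From row 4, 445 − (173 + 19 + 96 + 117) gives (4,3) = 40.
From row 5, 445 − (131 + 152 + 54 + 75) gives (5,3) = 33.

89 110 166 12 68 / 47 103 124 145 26 / 5 61 82 138 159 / 173 19 40 96 117 / 131 152 33 54 75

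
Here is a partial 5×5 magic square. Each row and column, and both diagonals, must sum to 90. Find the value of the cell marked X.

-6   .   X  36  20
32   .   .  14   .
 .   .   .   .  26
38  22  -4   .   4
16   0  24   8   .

12

The remaining cell in row 4 is (4,4) = 90 − 60 = 30.
Using row 5: 16 + 0 + 24 + 8 + ? → (5,5) = 90 − 48 = 42.
Column 1 must total 90; the given cells sum to 80, so (3,1) = 10.
The remaining cell in column 4 is (3,4) = 90 − 88 = 2.
The remaining cell in column 5 is (2,5) = 90 − 92 = -2.
Using anti-diagonal: 20 + 14 + 22 + 16 + ? → (3,3) = 90 − 72 = 18.
From row 3, 90 − (10 + 18 + 2 + 26) gives (3,2) = 34.
Main diagonal needs 90; the known cells sum to 84, so (2,2) = 6.
Row 2 must total 90; the given cells sum to 50, so (2,3) = 40.
Column 2 must total 90; the given cells sum to 62, so (1,2) = 28.
Column 3: 40 + 18 + (-4) + 24 + ? = 90, so (1,3) = 12.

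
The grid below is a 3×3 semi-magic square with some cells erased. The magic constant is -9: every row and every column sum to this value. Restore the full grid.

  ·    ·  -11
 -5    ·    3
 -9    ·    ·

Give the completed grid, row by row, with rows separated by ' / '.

5 -3 -11 / -5 -7 3 / -9 1 -1

Using row 2: -5 + 3 + ? → (2,2) = -9 − (-2) = -7.
The remaining cell in column 1 is (1,1) = -9 − (-14) = 5.
The remaining cell in column 3 is (3,3) = -9 − (-8) = -1.
Row 1 must total -9; the given cells sum to -6, so (1,2) = -3.
Row 3 must total -9; the given cells sum to -10, so (3,2) = 1.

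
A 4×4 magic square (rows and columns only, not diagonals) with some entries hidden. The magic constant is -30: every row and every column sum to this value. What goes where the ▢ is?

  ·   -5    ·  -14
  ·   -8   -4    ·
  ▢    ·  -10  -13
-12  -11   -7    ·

Row 4 needs -30; the known cells sum to -30, so (4,4) = 0.
Column 2 must total -30; the given cells sum to -24, so (3,2) = -6.
Column 3: -4 + (-10) + (-7) + ? = -30, so (1,3) = -9.
Column 4 needs -30; the known cells sum to -27, so (2,4) = -3.
The remaining cell in row 1 is (1,1) = -30 − (-28) = -2.
The remaining cell in row 2 is (2,1) = -30 − (-15) = -15.
Using row 3: -6 + (-10) + (-13) + ? → (3,1) = -30 − (-29) = -1.

-1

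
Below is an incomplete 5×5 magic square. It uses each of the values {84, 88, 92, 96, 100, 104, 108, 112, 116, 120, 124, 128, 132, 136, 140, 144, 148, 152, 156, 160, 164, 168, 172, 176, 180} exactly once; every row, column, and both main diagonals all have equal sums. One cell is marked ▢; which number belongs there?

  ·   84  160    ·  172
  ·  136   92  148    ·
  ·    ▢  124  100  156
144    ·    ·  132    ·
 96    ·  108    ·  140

168

The 25 entries sum to 3300, so each line sums to 3300/5 = 660.
Column 3: 160 + 92 + 124 + 108 + ? = 660, so (4,3) = 176.
Main diagonal: 136 + 124 + 132 + 140 + ? = 660, so (1,1) = 128.
Anti-diagonal: 172 + 148 + 124 + 96 + ? = 660, so (4,2) = 120.
Using row 1: 128 + 84 + 160 + 172 + ? → (1,4) = 660 − 544 = 116.
Row 4 needs 660; the known cells sum to 572, so (4,5) = 88.
The remaining cell in column 4 is (5,4) = 660 − 496 = 164.
Column 5 needs 660; the known cells sum to 556, so (2,5) = 104.
From row 2, 660 − (136 + 92 + 148 + 104) gives (2,1) = 180.
Using row 5: 96 + 108 + 164 + 140 + ? → (5,2) = 660 − 508 = 152.
From column 1, 660 − (128 + 180 + 144 + 96) gives (3,1) = 112.
Column 2: 84 + 136 + 120 + 152 + ? = 660, so (3,2) = 168.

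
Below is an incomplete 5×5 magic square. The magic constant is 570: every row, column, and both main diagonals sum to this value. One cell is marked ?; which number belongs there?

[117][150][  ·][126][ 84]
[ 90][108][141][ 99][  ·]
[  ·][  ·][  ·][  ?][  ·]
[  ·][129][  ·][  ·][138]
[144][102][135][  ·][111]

147

From row 1, 570 − (117 + 150 + 126 + 84) gives (1,3) = 93.
Row 2 must total 570; the given cells sum to 438, so (2,5) = 132.
The remaining cell in row 5 is (5,4) = 570 − 492 = 78.
From column 2, 570 − (150 + 108 + 129 + 102) gives (3,2) = 81.
Column 5 must total 570; the given cells sum to 465, so (3,5) = 105.
Anti-diagonal must total 570; the given cells sum to 456, so (3,3) = 114.
The remaining cell in column 3 is (4,3) = 570 − 483 = 87.
The remaining cell in main diagonal is (4,4) = 570 − 450 = 120.
The remaining cell in row 4 is (4,1) = 570 − 474 = 96.
The remaining cell in column 1 is (3,1) = 570 − 447 = 123.
From column 4, 570 − (126 + 99 + 120 + 78) gives (3,4) = 147.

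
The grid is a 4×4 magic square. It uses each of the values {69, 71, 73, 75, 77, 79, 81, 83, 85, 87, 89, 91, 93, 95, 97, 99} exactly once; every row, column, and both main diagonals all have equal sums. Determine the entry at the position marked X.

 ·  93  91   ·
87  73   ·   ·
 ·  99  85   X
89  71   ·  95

75

The 16 entries sum to 1344, so each line sums to 1344/4 = 336.
Row 4 needs 336; the known cells sum to 255, so (4,3) = 81.
The remaining cell in column 3 is (2,3) = 336 − 257 = 79.
The remaining cell in main diagonal is (1,1) = 336 − 253 = 83.
Anti-diagonal: 79 + 99 + 89 + ? = 336, so (1,4) = 69.
Row 2: 87 + 73 + 79 + ? = 336, so (2,4) = 97.
Column 1 needs 336; the known cells sum to 259, so (3,1) = 77.
The remaining cell in column 4 is (3,4) = 336 − 261 = 75.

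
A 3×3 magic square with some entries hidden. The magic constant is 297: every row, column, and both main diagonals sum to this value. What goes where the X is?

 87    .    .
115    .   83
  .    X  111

From row 2, 297 − (115 + 83) gives (2,2) = 99.
From column 1, 297 − (87 + 115) gives (3,1) = 95.
Column 3 needs 297; the known cells sum to 194, so (1,3) = 103.
From row 1, 297 − (87 + 103) gives (1,2) = 107.
Row 3: 95 + 111 + ? = 297, so (3,2) = 91.

91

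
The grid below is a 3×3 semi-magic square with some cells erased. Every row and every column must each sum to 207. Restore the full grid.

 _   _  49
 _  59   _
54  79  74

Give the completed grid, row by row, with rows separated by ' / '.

89 69 49 / 64 59 84 / 54 79 74

Column 2 must total 207; the given cells sum to 138, so (1,2) = 69.
Column 3: 49 + 74 + ? = 207, so (2,3) = 84.
Row 1 needs 207; the known cells sum to 118, so (1,1) = 89.
Using row 2: 59 + 84 + ? → (2,1) = 207 − 143 = 64.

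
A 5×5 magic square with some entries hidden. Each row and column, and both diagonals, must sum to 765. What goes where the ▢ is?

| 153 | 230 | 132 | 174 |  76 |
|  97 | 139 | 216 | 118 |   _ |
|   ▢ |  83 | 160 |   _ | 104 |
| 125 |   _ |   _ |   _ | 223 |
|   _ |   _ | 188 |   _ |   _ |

181

Row 2 needs 765; the known cells sum to 570, so (2,5) = 195.
Column 3 must total 765; the given cells sum to 696, so (4,3) = 69.
The remaining cell in column 5 is (5,5) = 765 − 598 = 167.
Main diagonal must total 765; the given cells sum to 619, so (4,4) = 146.
The remaining cell in row 4 is (4,2) = 765 − 563 = 202.
Column 2: 230 + 139 + 83 + 202 + ? = 765, so (5,2) = 111.
Anti-diagonal: 76 + 118 + 160 + 202 + ? = 765, so (5,1) = 209.
Row 5 needs 765; the known cells sum to 675, so (5,4) = 90.
Column 1 needs 765; the known cells sum to 584, so (3,1) = 181.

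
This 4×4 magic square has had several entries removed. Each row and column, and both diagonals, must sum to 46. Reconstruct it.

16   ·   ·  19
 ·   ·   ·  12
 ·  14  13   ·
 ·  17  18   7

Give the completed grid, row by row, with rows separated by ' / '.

The remaining cell in row 4 is (4,1) = 46 − 42 = 4.
Column 4 needs 46; the known cells sum to 38, so (3,4) = 8.
Main diagonal: 16 + 13 + 7 + ? = 46, so (2,2) = 10.
Using anti-diagonal: 19 + 14 + 4 + ? → (2,3) = 46 − 37 = 9.
From row 2, 46 − (10 + 9 + 12) gives (2,1) = 15.
From row 3, 46 − (14 + 13 + 8) gives (3,1) = 11.
From column 2, 46 − (10 + 14 + 17) gives (1,2) = 5.
Column 3 needs 46; the known cells sum to 40, so (1,3) = 6.

16 5 6 19 / 15 10 9 12 / 11 14 13 8 / 4 17 18 7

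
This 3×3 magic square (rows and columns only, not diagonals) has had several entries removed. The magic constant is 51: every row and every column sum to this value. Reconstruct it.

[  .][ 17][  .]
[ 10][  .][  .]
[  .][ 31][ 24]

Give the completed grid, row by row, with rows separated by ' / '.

45 17 -11 / 10 3 38 / -4 31 24

Using row 3: 31 + 24 + ? → (3,1) = 51 − 55 = -4.
Column 1: 10 + (-4) + ? = 51, so (1,1) = 45.
Column 2: 17 + 31 + ? = 51, so (2,2) = 3.
Row 1 must total 51; the given cells sum to 62, so (1,3) = -11.
From row 2, 51 − (10 + 3) gives (2,3) = 38.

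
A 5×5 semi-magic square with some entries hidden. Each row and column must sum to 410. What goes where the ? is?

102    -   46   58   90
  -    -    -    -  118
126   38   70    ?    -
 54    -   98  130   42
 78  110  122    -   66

82

The remaining cell in row 1 is (1,2) = 410 − 296 = 114.
The remaining cell in row 4 is (4,2) = 410 − 324 = 86.
Using row 5: 78 + 110 + 122 + 66 + ? → (5,4) = 410 − 376 = 34.
From column 1, 410 − (102 + 126 + 54 + 78) gives (2,1) = 50.
From column 2, 410 − (114 + 38 + 86 + 110) gives (2,2) = 62.
Using column 3: 46 + 70 + 98 + 122 + ? → (2,3) = 410 − 336 = 74.
Using column 5: 90 + 118 + 42 + 66 + ? → (3,5) = 410 − 316 = 94.
Row 2 needs 410; the known cells sum to 304, so (2,4) = 106.
From row 3, 410 − (126 + 38 + 70 + 94) gives (3,4) = 82.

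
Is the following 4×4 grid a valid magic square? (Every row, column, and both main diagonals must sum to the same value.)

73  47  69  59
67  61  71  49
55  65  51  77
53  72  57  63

Row 1: 73 + 47 + 69 + 59 = 248.
Row 2: 67 + 61 + 71 + 49 = 248.
Row 3: 55 + 65 + 51 + 77 = 248.
Row 4: 53 + 72 + 57 + 63 = 245.
Column 1: 73 + 67 + 55 + 53 = 248.
Column 2: 47 + 61 + 65 + 72 = 245.
Column 3: 69 + 71 + 51 + 57 = 248.
Column 4: 59 + 49 + 77 + 63 = 248.
Main diagonal: 73 + 61 + 51 + 63 = 248.
Anti-diagonal: 59 + 71 + 65 + 53 = 248.

No — main diagonal sums to 248 but row 4 sums to 245.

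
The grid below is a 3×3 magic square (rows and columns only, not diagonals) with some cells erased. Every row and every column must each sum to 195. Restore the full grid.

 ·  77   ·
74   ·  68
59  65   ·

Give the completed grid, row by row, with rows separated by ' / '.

62 77 56 / 74 53 68 / 59 65 71

The remaining cell in row 2 is (2,2) = 195 − 142 = 53.
Row 3: 59 + 65 + ? = 195, so (3,3) = 71.
Column 1 must total 195; the given cells sum to 133, so (1,1) = 62.
The remaining cell in column 3 is (1,3) = 195 − 139 = 56.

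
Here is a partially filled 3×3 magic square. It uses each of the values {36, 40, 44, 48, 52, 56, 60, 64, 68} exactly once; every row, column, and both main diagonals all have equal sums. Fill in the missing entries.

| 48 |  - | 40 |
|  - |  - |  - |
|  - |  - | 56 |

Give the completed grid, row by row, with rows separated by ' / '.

The 9 entries sum to 468, so each line sums to 468/3 = 156.
Using row 1: 48 + 40 + ? → (1,2) = 156 − 88 = 68.
Column 3 must total 156; the given cells sum to 96, so (2,3) = 60.
The remaining cell in main diagonal is (2,2) = 156 − 104 = 52.
Anti-diagonal: 40 + 52 + ? = 156, so (3,1) = 64.
Using row 2: 52 + 60 + ? → (2,1) = 156 − 112 = 44.
Row 3 needs 156; the known cells sum to 120, so (3,2) = 36.

48 68 40 / 44 52 60 / 64 36 56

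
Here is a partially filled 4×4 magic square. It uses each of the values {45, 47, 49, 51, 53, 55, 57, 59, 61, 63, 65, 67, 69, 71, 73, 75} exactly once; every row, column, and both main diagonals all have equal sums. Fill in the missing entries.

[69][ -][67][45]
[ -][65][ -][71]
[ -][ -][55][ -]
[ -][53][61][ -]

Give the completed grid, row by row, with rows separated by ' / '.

69 59 67 45 / 47 65 57 71 / 49 63 55 73 / 75 53 61 51

The 16 entries sum to 960, so each line sums to 960/4 = 240.
From row 1, 240 − (69 + 67 + 45) gives (1,2) = 59.
From column 2, 240 − (59 + 65 + 53) gives (3,2) = 63.
Column 3 needs 240; the known cells sum to 183, so (2,3) = 57.
From main diagonal, 240 − (69 + 65 + 55) gives (4,4) = 51.
From anti-diagonal, 240 − (45 + 57 + 63) gives (4,1) = 75.
Row 2 needs 240; the known cells sum to 193, so (2,1) = 47.
The remaining cell in column 1 is (3,1) = 240 − 191 = 49.
The remaining cell in column 4 is (3,4) = 240 − 167 = 73.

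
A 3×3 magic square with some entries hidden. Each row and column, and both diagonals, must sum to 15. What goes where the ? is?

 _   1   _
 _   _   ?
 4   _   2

Row 3: 4 + 2 + ? = 15, so (3,2) = 9.
From column 2, 15 − (1 + 9) gives (2,2) = 5.
The remaining cell in main diagonal is (1,1) = 15 − 7 = 8.
From anti-diagonal, 15 − (5 + 4) gives (1,3) = 6.
Column 1 needs 15; the known cells sum to 12, so (2,1) = 3.
Using column 3: 6 + 2 + ? → (2,3) = 15 − 8 = 7.

7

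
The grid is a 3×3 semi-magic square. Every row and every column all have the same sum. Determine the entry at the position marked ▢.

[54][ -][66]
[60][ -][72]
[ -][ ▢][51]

Column 3 is complete and sums to 189; that is the magic constant.
The remaining cell in row 1 is (1,2) = 189 − 120 = 69.
Row 2 must total 189; the given cells sum to 132, so (2,2) = 57.
Using column 1: 54 + 60 + ? → (3,1) = 189 − 114 = 75.
Column 2 must total 189; the given cells sum to 126, so (3,2) = 63.

63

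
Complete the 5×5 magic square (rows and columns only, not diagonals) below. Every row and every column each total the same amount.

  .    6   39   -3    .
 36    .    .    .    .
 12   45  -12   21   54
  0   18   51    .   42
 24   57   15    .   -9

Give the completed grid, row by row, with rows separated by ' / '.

Row 3 is already complete: 12 + 45 + -12 + 21 + 54 = 120, so that is the magic constant.
From row 4, 120 − (0 + 18 + 51 + 42) gives (4,4) = 9.
From row 5, 120 − (24 + 57 + 15 + (-9)) gives (5,4) = 33.
The remaining cell in column 1 is (1,1) = 120 − 72 = 48.
The remaining cell in column 2 is (2,2) = 120 − 126 = -6.
Column 3: 39 + (-12) + 51 + 15 + ? = 120, so (2,3) = 27.
The remaining cell in column 4 is (2,4) = 120 − 60 = 60.
The remaining cell in row 1 is (1,5) = 120 − 90 = 30.
Row 2 must total 120; the given cells sum to 117, so (2,5) = 3.

48 6 39 -3 30 / 36 -6 27 60 3 / 12 45 -12 21 54 / 0 18 51 9 42 / 24 57 15 33 -9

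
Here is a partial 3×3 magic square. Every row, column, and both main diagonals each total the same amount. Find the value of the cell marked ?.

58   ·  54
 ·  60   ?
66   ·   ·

64

Anti-diagonal is complete and sums to 180; that is the magic constant.
Using row 1: 58 + 54 + ? → (1,2) = 180 − 112 = 68.
Using column 1: 58 + 66 + ? → (2,1) = 180 − 124 = 56.
The remaining cell in column 2 is (3,2) = 180 − 128 = 52.
Using main diagonal: 58 + 60 + ? → (3,3) = 180 − 118 = 62.
The remaining cell in row 2 is (2,3) = 180 − 116 = 64.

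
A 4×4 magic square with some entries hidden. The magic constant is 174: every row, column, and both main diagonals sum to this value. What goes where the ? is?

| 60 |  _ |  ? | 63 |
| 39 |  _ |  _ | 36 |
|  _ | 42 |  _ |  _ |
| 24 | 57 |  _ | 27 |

30

Row 4 needs 174; the known cells sum to 108, so (4,3) = 66.
Column 1: 60 + 39 + 24 + ? = 174, so (3,1) = 51.
From column 4, 174 − (63 + 36 + 27) gives (3,4) = 48.
Anti-diagonal: 63 + 42 + 24 + ? = 174, so (2,3) = 45.
From row 2, 174 − (39 + 45 + 36) gives (2,2) = 54.
The remaining cell in row 3 is (3,3) = 174 − 141 = 33.
Column 2: 54 + 42 + 57 + ? = 174, so (1,2) = 21.
Column 3: 45 + 33 + 66 + ? = 174, so (1,3) = 30.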